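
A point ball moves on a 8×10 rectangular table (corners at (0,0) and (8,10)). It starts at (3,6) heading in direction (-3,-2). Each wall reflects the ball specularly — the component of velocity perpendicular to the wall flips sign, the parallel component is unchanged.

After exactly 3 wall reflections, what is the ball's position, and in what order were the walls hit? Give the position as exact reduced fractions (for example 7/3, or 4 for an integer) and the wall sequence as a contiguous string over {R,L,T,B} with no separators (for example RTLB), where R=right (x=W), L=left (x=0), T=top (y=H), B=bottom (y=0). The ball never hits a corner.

1. t=1 → L at (0,4); v=(3,-2)
2. t=2 → B at (6,0); v=(3,2)
3. t=2/3 → R at (8,4/3); v=(-3,2)

Final position: (8,4/3)
Wall sequence: LBR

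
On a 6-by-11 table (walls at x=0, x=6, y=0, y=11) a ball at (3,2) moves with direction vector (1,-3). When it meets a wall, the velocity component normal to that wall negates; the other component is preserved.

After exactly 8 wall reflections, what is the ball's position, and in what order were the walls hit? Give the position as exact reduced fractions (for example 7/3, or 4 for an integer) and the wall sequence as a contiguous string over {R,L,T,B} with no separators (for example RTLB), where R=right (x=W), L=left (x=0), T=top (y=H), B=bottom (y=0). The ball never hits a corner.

1. t=2/3 → B at (11/3,0); v=(1,3)
2. t=7/3 → R at (6,7); v=(-1,3)
3. t=4/3 → T at (14/3,11); v=(-1,-3)
4. t=11/3 → B at (1,0); v=(-1,3)
5. t=1 → L at (0,3); v=(1,3)
6. t=8/3 → T at (8/3,11); v=(1,-3)
7. t=10/3 → R at (6,1); v=(-1,-3)
8. t=1/3 → B at (17/3,0); v=(-1,3)

Final position: (17/3,0)
Wall sequence: BRTBLTRB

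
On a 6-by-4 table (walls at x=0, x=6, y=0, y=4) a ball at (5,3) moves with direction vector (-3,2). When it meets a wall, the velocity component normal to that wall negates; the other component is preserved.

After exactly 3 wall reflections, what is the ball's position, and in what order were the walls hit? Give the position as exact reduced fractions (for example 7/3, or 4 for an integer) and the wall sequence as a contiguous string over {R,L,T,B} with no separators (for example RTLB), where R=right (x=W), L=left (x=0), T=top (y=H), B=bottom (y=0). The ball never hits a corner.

1. t=1/2 → T at (7/2,4); v=(-3,-2)
2. t=7/6 → L at (0,5/3); v=(3,-2)
3. t=5/6 → B at (5/2,0); v=(3,2)

Final position: (5/2,0)
Wall sequence: TLB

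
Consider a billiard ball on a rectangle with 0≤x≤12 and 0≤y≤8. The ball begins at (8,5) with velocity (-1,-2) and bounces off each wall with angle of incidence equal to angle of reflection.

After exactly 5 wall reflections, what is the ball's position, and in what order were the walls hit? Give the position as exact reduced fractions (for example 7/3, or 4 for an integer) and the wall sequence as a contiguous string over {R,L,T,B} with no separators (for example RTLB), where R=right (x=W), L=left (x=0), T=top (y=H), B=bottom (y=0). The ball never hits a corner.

1. t=5/2 → B at (11/2,0); v=(-1,2)
2. t=4 → T at (3/2,8); v=(-1,-2)
3. t=3/2 → L at (0,5); v=(1,-2)
4. t=5/2 → B at (5/2,0); v=(1,2)
5. t=4 → T at (13/2,8); v=(1,-2)

Final position: (13/2,8)
Wall sequence: BTLBT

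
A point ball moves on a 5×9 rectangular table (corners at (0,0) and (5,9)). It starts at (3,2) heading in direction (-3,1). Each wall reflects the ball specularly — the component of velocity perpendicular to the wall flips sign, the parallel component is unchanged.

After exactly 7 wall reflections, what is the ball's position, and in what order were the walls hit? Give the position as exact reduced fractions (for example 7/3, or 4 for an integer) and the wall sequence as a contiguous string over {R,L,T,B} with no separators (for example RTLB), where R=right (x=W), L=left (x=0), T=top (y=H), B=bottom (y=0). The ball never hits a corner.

1. t=1 → L at (0,3); v=(3,1)
2. t=5/3 → R at (5,14/3); v=(-3,1)
3. t=5/3 → L at (0,19/3); v=(3,1)
4. t=5/3 → R at (5,8); v=(-3,1)
5. t=1 → T at (2,9); v=(-3,-1)
6. t=2/3 → L at (0,25/3); v=(3,-1)
7. t=5/3 → R at (5,20/3); v=(-3,-1)

Final position: (5,20/3)
Wall sequence: LRLRTLR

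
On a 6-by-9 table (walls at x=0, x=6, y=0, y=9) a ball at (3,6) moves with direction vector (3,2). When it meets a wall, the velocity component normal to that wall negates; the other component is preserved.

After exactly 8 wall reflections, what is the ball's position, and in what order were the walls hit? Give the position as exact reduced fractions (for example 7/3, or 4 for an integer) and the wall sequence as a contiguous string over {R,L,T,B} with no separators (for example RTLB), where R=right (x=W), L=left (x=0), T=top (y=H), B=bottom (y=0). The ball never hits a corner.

Final position: (3/2,9)
Wall sequence: RTLRBLRT

1. t=1 → R at (6,8); v=(-3,2)
2. t=1/2 → T at (9/2,9); v=(-3,-2)
3. t=3/2 → L at (0,6); v=(3,-2)
4. t=2 → R at (6,2); v=(-3,-2)
5. t=1 → B at (3,0); v=(-3,2)
6. t=1 → L at (0,2); v=(3,2)
7. t=2 → R at (6,6); v=(-3,2)
8. t=3/2 → T at (3/2,9); v=(-3,-2)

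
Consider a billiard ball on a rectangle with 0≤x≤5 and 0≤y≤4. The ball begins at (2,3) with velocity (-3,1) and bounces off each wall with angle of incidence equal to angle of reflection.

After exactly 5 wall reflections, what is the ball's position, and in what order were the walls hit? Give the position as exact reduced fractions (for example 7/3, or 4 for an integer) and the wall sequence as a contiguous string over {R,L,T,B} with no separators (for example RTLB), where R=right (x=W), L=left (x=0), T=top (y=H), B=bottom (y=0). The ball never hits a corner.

Final position: (3,0)
Wall sequence: LTRLB

1. t=2/3 → L at (0,11/3); v=(3,1)
2. t=1/3 → T at (1,4); v=(3,-1)
3. t=4/3 → R at (5,8/3); v=(-3,-1)
4. t=5/3 → L at (0,1); v=(3,-1)
5. t=1 → B at (3,0); v=(3,1)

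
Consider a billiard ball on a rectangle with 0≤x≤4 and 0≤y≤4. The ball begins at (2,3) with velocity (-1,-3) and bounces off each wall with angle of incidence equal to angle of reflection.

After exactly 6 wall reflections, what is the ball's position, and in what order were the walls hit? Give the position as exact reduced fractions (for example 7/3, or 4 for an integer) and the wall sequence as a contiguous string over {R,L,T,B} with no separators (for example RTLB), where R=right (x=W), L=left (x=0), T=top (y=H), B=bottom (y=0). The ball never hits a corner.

Final position: (4,1)
Wall sequence: BLTBTR

1. t=1 → B at (1,0); v=(-1,3)
2. t=1 → L at (0,3); v=(1,3)
3. t=1/3 → T at (1/3,4); v=(1,-3)
4. t=4/3 → B at (5/3,0); v=(1,3)
5. t=4/3 → T at (3,4); v=(1,-3)
6. t=1 → R at (4,1); v=(-1,-3)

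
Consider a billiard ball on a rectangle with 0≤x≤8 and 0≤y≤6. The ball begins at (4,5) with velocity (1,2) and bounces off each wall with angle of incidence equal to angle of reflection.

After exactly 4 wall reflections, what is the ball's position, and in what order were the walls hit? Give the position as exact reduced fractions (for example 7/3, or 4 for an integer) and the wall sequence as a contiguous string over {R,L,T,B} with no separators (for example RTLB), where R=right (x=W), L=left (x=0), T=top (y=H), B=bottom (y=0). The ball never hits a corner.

Final position: (11/2,6)
Wall sequence: TBRT

1. t=1/2 → T at (9/2,6); v=(1,-2)
2. t=3 → B at (15/2,0); v=(1,2)
3. t=1/2 → R at (8,1); v=(-1,2)
4. t=5/2 → T at (11/2,6); v=(-1,-2)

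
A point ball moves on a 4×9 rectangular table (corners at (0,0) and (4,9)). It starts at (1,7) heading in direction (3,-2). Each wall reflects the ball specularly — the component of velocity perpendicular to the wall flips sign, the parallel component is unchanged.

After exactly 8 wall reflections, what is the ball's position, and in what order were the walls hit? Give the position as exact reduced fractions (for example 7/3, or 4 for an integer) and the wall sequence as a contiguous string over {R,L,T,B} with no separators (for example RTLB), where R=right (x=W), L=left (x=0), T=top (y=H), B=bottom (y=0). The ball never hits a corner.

Final position: (1,9)
Wall sequence: RLBRLRLT

1. t=1 → R at (4,5); v=(-3,-2)
2. t=4/3 → L at (0,7/3); v=(3,-2)
3. t=7/6 → B at (7/2,0); v=(3,2)
4. t=1/6 → R at (4,1/3); v=(-3,2)
5. t=4/3 → L at (0,3); v=(3,2)
6. t=4/3 → R at (4,17/3); v=(-3,2)
7. t=4/3 → L at (0,25/3); v=(3,2)
8. t=1/3 → T at (1,9); v=(3,-2)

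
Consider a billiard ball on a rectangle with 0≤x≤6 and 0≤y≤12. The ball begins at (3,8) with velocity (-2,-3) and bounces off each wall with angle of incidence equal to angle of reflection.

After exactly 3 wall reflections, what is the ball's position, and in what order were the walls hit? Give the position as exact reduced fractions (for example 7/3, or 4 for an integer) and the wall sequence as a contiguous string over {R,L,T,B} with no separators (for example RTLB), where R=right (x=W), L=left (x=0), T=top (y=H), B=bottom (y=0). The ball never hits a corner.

1. t=3/2 → L at (0,7/2); v=(2,-3)
2. t=7/6 → B at (7/3,0); v=(2,3)
3. t=11/6 → R at (6,11/2); v=(-2,3)

Final position: (6,11/2)
Wall sequence: LBR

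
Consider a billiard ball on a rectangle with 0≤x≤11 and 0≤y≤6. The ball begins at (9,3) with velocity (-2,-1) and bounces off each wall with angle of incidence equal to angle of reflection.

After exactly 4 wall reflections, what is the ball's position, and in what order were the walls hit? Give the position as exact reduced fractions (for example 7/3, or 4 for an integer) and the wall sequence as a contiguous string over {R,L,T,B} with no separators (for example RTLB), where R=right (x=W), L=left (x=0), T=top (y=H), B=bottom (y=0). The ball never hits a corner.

Final position: (11,5)
Wall sequence: BLTR

1. t=3 → B at (3,0); v=(-2,1)
2. t=3/2 → L at (0,3/2); v=(2,1)
3. t=9/2 → T at (9,6); v=(2,-1)
4. t=1 → R at (11,5); v=(-2,-1)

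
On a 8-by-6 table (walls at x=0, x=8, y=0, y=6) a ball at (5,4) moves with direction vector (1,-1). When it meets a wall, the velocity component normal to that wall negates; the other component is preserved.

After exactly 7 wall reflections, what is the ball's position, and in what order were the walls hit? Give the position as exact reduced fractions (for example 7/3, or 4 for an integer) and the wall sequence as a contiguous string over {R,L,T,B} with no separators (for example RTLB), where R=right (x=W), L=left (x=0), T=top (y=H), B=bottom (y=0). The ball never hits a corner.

1. t=3 → R at (8,1); v=(-1,-1)
2. t=1 → B at (7,0); v=(-1,1)
3. t=6 → T at (1,6); v=(-1,-1)
4. t=1 → L at (0,5); v=(1,-1)
5. t=5 → B at (5,0); v=(1,1)
6. t=3 → R at (8,3); v=(-1,1)
7. t=3 → T at (5,6); v=(-1,-1)

Final position: (5,6)
Wall sequence: RBTLBRT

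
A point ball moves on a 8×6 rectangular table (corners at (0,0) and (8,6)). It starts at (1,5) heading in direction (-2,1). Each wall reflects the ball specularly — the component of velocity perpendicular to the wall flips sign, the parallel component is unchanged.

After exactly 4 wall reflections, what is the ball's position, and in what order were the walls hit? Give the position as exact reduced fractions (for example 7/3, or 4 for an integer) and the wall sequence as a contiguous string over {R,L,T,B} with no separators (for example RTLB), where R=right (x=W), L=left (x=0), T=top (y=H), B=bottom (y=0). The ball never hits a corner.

1. t=1/2 → L at (0,11/2); v=(2,1)
2. t=1/2 → T at (1,6); v=(2,-1)
3. t=7/2 → R at (8,5/2); v=(-2,-1)
4. t=5/2 → B at (3,0); v=(-2,1)

Final position: (3,0)
Wall sequence: LTRB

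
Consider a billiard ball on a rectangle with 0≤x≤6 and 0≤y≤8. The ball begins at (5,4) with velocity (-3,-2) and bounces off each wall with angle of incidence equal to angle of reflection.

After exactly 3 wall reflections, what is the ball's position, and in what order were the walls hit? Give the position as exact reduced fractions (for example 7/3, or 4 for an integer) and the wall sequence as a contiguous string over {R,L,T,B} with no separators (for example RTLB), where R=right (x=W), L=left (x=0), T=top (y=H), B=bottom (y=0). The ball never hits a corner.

Final position: (6,10/3)
Wall sequence: LBR

1. t=5/3 → L at (0,2/3); v=(3,-2)
2. t=1/3 → B at (1,0); v=(3,2)
3. t=5/3 → R at (6,10/3); v=(-3,2)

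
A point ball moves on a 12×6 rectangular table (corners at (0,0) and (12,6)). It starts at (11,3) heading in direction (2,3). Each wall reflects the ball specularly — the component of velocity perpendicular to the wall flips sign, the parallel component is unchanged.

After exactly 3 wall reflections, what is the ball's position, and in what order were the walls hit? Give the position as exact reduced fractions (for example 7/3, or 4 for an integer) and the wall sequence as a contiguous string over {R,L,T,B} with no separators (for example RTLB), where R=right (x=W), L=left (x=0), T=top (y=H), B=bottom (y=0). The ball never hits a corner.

Final position: (7,0)
Wall sequence: RTB

1. t=1/2 → R at (12,9/2); v=(-2,3)
2. t=1/2 → T at (11,6); v=(-2,-3)
3. t=2 → B at (7,0); v=(-2,3)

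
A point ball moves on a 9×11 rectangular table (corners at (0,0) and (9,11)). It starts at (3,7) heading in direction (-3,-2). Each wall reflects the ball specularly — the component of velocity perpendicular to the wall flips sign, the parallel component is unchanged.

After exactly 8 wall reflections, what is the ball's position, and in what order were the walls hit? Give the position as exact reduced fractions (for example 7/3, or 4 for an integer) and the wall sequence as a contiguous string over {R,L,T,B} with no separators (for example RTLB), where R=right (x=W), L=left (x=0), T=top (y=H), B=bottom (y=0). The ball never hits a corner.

1. t=1 → L at (0,5); v=(3,-2)
2. t=5/2 → B at (15/2,0); v=(3,2)
3. t=1/2 → R at (9,1); v=(-3,2)
4. t=3 → L at (0,7); v=(3,2)
5. t=2 → T at (6,11); v=(3,-2)
6. t=1 → R at (9,9); v=(-3,-2)
7. t=3 → L at (0,3); v=(3,-2)
8. t=3/2 → B at (9/2,0); v=(3,2)

Final position: (9/2,0)
Wall sequence: LBRLTRLB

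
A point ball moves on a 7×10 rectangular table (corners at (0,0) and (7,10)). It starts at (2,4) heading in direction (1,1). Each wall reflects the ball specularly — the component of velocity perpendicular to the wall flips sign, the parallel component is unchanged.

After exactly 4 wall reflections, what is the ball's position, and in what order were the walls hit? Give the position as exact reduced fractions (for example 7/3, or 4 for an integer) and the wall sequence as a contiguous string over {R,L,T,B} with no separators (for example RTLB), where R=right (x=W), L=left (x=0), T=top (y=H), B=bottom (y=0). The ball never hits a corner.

1. t=5 → R at (7,9); v=(-1,1)
2. t=1 → T at (6,10); v=(-1,-1)
3. t=6 → L at (0,4); v=(1,-1)
4. t=4 → B at (4,0); v=(1,1)

Final position: (4,0)
Wall sequence: RTLB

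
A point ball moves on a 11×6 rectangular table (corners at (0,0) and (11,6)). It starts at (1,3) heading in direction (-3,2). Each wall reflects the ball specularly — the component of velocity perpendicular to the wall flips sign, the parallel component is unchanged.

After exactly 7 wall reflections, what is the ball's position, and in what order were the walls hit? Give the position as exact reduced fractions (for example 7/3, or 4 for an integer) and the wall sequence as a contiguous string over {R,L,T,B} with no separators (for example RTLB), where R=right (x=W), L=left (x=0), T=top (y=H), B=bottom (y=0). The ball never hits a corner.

Final position: (17/2,0)
Wall sequence: LTRBTLB

1. t=1/3 → L at (0,11/3); v=(3,2)
2. t=7/6 → T at (7/2,6); v=(3,-2)
3. t=5/2 → R at (11,1); v=(-3,-2)
4. t=1/2 → B at (19/2,0); v=(-3,2)
5. t=3 → T at (1/2,6); v=(-3,-2)
6. t=1/6 → L at (0,17/3); v=(3,-2)
7. t=17/6 → B at (17/2,0); v=(3,2)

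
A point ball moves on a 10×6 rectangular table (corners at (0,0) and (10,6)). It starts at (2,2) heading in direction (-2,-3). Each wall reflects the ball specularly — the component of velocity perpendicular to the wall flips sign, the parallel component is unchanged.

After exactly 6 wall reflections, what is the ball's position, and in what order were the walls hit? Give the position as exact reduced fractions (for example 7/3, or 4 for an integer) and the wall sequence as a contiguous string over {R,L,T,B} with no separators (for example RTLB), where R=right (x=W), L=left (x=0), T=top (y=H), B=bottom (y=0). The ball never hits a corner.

Final position: (26/3,6)
Wall sequence: BLTBRT

1. t=2/3 → B at (2/3,0); v=(-2,3)
2. t=1/3 → L at (0,1); v=(2,3)
3. t=5/3 → T at (10/3,6); v=(2,-3)
4. t=2 → B at (22/3,0); v=(2,3)
5. t=4/3 → R at (10,4); v=(-2,3)
6. t=2/3 → T at (26/3,6); v=(-2,-3)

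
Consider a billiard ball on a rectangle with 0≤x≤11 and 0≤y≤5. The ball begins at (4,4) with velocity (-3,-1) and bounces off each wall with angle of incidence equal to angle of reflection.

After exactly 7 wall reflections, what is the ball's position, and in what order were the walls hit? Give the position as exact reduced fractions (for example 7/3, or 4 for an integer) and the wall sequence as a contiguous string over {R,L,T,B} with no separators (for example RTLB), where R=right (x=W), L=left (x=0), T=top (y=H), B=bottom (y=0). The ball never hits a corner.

1. t=4/3 → L at (0,8/3); v=(3,-1)
2. t=8/3 → B at (8,0); v=(3,1)
3. t=1 → R at (11,1); v=(-3,1)
4. t=11/3 → L at (0,14/3); v=(3,1)
5. t=1/3 → T at (1,5); v=(3,-1)
6. t=10/3 → R at (11,5/3); v=(-3,-1)
7. t=5/3 → B at (6,0); v=(-3,1)

Final position: (6,0)
Wall sequence: LBRLTRB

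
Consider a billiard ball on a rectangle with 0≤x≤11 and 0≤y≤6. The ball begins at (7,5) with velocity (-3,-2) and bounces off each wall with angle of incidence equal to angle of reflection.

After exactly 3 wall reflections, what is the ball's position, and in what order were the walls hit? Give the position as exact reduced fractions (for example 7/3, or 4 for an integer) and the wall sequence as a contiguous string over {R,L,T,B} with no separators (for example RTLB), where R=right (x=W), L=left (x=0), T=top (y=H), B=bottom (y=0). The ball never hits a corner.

1. t=7/3 → L at (0,1/3); v=(3,-2)
2. t=1/6 → B at (1/2,0); v=(3,2)
3. t=3 → T at (19/2,6); v=(3,-2)

Final position: (19/2,6)
Wall sequence: LBT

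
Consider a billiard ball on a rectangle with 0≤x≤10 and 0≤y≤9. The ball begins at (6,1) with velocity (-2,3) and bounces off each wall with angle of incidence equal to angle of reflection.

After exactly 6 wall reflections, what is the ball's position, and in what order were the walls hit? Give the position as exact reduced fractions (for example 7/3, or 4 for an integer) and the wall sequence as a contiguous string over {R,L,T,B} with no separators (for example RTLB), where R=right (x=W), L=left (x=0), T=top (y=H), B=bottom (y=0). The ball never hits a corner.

1. t=8/3 → T at (2/3,9); v=(-2,-3)
2. t=1/3 → L at (0,8); v=(2,-3)
3. t=8/3 → B at (16/3,0); v=(2,3)
4. t=7/3 → R at (10,7); v=(-2,3)
5. t=2/3 → T at (26/3,9); v=(-2,-3)
6. t=3 → B at (8/3,0); v=(-2,3)

Final position: (8/3,0)
Wall sequence: TLBRTB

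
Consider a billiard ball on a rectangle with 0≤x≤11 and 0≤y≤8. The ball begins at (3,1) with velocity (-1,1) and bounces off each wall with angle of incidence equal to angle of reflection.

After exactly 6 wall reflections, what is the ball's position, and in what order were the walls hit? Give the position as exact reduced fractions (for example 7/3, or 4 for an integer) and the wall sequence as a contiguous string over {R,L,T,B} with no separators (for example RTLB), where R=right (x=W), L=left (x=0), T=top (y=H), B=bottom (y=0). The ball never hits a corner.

1. t=3 → L at (0,4); v=(1,1)
2. t=4 → T at (4,8); v=(1,-1)
3. t=7 → R at (11,1); v=(-1,-1)
4. t=1 → B at (10,0); v=(-1,1)
5. t=8 → T at (2,8); v=(-1,-1)
6. t=2 → L at (0,6); v=(1,-1)

Final position: (0,6)
Wall sequence: LTRBTL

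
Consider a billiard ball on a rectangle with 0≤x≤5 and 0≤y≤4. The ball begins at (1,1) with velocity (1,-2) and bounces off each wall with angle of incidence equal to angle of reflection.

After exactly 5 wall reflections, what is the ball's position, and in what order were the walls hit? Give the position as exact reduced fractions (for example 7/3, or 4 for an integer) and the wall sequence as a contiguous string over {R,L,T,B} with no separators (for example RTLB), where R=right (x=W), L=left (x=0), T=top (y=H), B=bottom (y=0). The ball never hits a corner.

1. t=1/2 → B at (3/2,0); v=(1,2)
2. t=2 → T at (7/2,4); v=(1,-2)
3. t=3/2 → R at (5,1); v=(-1,-2)
4. t=1/2 → B at (9/2,0); v=(-1,2)
5. t=2 → T at (5/2,4); v=(-1,-2)

Final position: (5/2,4)
Wall sequence: BTRBT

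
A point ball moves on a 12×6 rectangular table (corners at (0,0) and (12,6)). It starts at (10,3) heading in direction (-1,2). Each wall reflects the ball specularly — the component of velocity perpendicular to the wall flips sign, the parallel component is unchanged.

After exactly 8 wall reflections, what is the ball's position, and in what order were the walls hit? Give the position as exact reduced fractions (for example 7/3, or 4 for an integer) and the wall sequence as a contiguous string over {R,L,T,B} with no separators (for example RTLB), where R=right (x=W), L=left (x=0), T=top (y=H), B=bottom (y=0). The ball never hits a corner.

1. t=3/2 → T at (17/2,6); v=(-1,-2)
2. t=3 → B at (11/2,0); v=(-1,2)
3. t=3 → T at (5/2,6); v=(-1,-2)
4. t=5/2 → L at (0,1); v=(1,-2)
5. t=1/2 → B at (1/2,0); v=(1,2)
6. t=3 → T at (7/2,6); v=(1,-2)
7. t=3 → B at (13/2,0); v=(1,2)
8. t=3 → T at (19/2,6); v=(1,-2)

Final position: (19/2,6)
Wall sequence: TBTLBTBT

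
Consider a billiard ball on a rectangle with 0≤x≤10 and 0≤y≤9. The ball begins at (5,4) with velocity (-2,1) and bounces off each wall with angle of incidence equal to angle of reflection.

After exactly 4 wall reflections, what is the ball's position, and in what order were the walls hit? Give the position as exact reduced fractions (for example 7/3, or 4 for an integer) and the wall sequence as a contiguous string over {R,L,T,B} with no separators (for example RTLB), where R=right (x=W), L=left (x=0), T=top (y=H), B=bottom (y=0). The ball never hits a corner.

Final position: (0,3/2)
Wall sequence: LTRL

1. t=5/2 → L at (0,13/2); v=(2,1)
2. t=5/2 → T at (5,9); v=(2,-1)
3. t=5/2 → R at (10,13/2); v=(-2,-1)
4. t=5 → L at (0,3/2); v=(2,-1)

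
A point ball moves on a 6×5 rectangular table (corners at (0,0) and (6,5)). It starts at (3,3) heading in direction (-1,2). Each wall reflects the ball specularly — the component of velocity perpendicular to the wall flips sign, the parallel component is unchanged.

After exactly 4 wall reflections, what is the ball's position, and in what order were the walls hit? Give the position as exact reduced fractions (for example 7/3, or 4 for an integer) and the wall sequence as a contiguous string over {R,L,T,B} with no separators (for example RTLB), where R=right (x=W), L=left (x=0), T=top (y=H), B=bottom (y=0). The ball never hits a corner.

1. t=1 → T at (2,5); v=(-1,-2)
2. t=2 → L at (0,1); v=(1,-2)
3. t=1/2 → B at (1/2,0); v=(1,2)
4. t=5/2 → T at (3,5); v=(1,-2)

Final position: (3,5)
Wall sequence: TLBT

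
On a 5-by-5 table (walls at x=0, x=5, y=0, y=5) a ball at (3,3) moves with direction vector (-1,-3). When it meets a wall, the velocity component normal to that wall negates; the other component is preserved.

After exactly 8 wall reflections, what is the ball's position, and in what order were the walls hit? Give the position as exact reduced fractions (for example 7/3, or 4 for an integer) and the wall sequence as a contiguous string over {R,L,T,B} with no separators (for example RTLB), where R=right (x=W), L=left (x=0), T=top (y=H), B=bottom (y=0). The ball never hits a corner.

1. t=1 → B at (2,0); v=(-1,3)
2. t=5/3 → T at (1/3,5); v=(-1,-3)
3. t=1/3 → L at (0,4); v=(1,-3)
4. t=4/3 → B at (4/3,0); v=(1,3)
5. t=5/3 → T at (3,5); v=(1,-3)
6. t=5/3 → B at (14/3,0); v=(1,3)
7. t=1/3 → R at (5,1); v=(-1,3)
8. t=4/3 → T at (11/3,5); v=(-1,-3)

Final position: (11/3,5)
Wall sequence: BTLBTBRT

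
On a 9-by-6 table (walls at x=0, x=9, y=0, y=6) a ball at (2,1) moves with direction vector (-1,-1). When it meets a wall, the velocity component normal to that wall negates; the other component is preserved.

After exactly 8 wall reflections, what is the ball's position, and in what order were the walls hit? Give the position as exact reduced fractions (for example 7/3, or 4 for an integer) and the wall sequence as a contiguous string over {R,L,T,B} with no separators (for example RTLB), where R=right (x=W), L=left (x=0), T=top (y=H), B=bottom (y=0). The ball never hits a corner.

1. t=1 → B at (1,0); v=(-1,1)
2. t=1 → L at (0,1); v=(1,1)
3. t=5 → T at (5,6); v=(1,-1)
4. t=4 → R at (9,2); v=(-1,-1)
5. t=2 → B at (7,0); v=(-1,1)
6. t=6 → T at (1,6); v=(-1,-1)
7. t=1 → L at (0,5); v=(1,-1)
8. t=5 → B at (5,0); v=(1,1)

Final position: (5,0)
Wall sequence: BLTRBTLB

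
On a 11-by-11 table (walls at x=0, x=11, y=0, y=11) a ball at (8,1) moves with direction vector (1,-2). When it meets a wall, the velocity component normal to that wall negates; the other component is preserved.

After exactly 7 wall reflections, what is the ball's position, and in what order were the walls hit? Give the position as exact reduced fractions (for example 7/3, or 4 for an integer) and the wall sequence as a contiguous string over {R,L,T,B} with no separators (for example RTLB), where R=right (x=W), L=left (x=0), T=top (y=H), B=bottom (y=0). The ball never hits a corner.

1. t=1/2 → B at (17/2,0); v=(1,2)
2. t=5/2 → R at (11,5); v=(-1,2)
3. t=3 → T at (8,11); v=(-1,-2)
4. t=11/2 → B at (5/2,0); v=(-1,2)
5. t=5/2 → L at (0,5); v=(1,2)
6. t=3 → T at (3,11); v=(1,-2)
7. t=11/2 → B at (17/2,0); v=(1,2)

Final position: (17/2,0)
Wall sequence: BRTBLTB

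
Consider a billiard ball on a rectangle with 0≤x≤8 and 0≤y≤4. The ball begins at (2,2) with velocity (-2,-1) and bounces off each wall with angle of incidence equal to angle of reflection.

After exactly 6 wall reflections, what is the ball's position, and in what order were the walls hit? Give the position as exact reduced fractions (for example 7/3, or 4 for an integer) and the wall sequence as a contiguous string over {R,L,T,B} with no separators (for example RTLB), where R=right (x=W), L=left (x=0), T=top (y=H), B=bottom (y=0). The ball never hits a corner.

Final position: (2,0)
Wall sequence: LBRTLB

1. t=1 → L at (0,1); v=(2,-1)
2. t=1 → B at (2,0); v=(2,1)
3. t=3 → R at (8,3); v=(-2,1)
4. t=1 → T at (6,4); v=(-2,-1)
5. t=3 → L at (0,1); v=(2,-1)
6. t=1 → B at (2,0); v=(2,1)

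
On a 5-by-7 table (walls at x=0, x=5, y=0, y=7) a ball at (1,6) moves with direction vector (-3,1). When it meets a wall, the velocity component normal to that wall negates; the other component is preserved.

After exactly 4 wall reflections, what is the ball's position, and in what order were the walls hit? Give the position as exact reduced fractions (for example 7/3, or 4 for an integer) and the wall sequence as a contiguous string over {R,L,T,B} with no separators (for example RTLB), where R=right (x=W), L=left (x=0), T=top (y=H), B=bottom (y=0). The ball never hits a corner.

1. t=1/3 → L at (0,19/3); v=(3,1)
2. t=2/3 → T at (2,7); v=(3,-1)
3. t=1 → R at (5,6); v=(-3,-1)
4. t=5/3 → L at (0,13/3); v=(3,-1)

Final position: (0,13/3)
Wall sequence: LTRL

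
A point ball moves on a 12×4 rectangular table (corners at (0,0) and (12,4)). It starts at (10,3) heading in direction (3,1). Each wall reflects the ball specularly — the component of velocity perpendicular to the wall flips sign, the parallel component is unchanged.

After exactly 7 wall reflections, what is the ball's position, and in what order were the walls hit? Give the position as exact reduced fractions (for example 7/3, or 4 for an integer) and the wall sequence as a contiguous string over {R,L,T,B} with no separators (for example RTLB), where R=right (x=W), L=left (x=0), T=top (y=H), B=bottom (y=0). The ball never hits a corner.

1. t=2/3 → R at (12,11/3); v=(-3,1)
2. t=1/3 → T at (11,4); v=(-3,-1)
3. t=11/3 → L at (0,1/3); v=(3,-1)
4. t=1/3 → B at (1,0); v=(3,1)
5. t=11/3 → R at (12,11/3); v=(-3,1)
6. t=1/3 → T at (11,4); v=(-3,-1)
7. t=11/3 → L at (0,1/3); v=(3,-1)

Final position: (0,1/3)
Wall sequence: RTLBRTL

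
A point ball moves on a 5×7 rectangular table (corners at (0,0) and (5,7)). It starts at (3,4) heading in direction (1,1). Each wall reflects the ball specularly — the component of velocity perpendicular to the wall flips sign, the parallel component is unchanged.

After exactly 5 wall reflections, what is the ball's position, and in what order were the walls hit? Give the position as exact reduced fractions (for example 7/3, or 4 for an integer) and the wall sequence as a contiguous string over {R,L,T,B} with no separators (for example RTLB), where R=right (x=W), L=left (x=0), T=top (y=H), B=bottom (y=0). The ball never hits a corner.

1. t=2 → R at (5,6); v=(-1,1)
2. t=1 → T at (4,7); v=(-1,-1)
3. t=4 → L at (0,3); v=(1,-1)
4. t=3 → B at (3,0); v=(1,1)
5. t=2 → R at (5,2); v=(-1,1)

Final position: (5,2)
Wall sequence: RTLBR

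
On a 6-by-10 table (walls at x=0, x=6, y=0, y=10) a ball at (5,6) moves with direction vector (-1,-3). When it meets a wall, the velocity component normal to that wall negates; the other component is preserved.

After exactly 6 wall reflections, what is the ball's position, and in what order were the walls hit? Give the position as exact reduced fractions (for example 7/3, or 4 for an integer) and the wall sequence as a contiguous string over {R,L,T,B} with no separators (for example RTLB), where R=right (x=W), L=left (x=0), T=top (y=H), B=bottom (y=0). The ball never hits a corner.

1. t=2 → B at (3,0); v=(-1,3)
2. t=3 → L at (0,9); v=(1,3)
3. t=1/3 → T at (1/3,10); v=(1,-3)
4. t=10/3 → B at (11/3,0); v=(1,3)
5. t=7/3 → R at (6,7); v=(-1,3)
6. t=1 → T at (5,10); v=(-1,-3)

Final position: (5,10)
Wall sequence: BLTBRT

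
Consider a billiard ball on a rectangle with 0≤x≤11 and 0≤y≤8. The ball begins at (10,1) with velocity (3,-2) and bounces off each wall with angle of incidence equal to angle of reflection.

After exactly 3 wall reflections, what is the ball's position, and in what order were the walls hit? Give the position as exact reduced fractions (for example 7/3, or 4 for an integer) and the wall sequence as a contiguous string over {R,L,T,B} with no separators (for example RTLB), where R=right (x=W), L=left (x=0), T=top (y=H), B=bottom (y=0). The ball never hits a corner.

1. t=1/3 → R at (11,1/3); v=(-3,-2)
2. t=1/6 → B at (21/2,0); v=(-3,2)
3. t=7/2 → L at (0,7); v=(3,2)

Final position: (0,7)
Wall sequence: RBL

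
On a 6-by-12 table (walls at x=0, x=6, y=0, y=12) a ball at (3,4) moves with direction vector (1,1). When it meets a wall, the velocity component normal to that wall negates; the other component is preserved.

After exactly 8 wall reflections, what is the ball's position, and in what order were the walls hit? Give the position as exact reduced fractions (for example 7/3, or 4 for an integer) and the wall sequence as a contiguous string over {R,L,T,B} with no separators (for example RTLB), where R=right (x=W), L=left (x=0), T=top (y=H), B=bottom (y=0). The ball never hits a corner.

Final position: (1,12)
Wall sequence: RTLRBLRT

1. t=3 → R at (6,7); v=(-1,1)
2. t=5 → T at (1,12); v=(-1,-1)
3. t=1 → L at (0,11); v=(1,-1)
4. t=6 → R at (6,5); v=(-1,-1)
5. t=5 → B at (1,0); v=(-1,1)
6. t=1 → L at (0,1); v=(1,1)
7. t=6 → R at (6,7); v=(-1,1)
8. t=5 → T at (1,12); v=(-1,-1)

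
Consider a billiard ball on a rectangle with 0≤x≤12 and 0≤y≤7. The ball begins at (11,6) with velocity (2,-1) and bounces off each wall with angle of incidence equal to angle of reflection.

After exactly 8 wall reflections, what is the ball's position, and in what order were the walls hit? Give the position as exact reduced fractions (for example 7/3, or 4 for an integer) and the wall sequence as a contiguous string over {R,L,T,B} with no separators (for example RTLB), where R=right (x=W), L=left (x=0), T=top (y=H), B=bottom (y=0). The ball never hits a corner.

1. t=1/2 → R at (12,11/2); v=(-2,-1)
2. t=11/2 → B at (1,0); v=(-2,1)
3. t=1/2 → L at (0,1/2); v=(2,1)
4. t=6 → R at (12,13/2); v=(-2,1)
5. t=1/2 → T at (11,7); v=(-2,-1)
6. t=11/2 → L at (0,3/2); v=(2,-1)
7. t=3/2 → B at (3,0); v=(2,1)
8. t=9/2 → R at (12,9/2); v=(-2,1)

Final position: (12,9/2)
Wall sequence: RBLRTLBR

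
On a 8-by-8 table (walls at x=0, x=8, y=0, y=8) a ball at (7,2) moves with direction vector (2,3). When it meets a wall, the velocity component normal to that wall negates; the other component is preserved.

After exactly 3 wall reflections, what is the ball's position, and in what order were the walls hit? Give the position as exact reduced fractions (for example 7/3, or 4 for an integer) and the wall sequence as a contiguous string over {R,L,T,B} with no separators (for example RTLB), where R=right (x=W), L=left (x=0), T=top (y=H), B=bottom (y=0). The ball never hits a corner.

Final position: (0,1/2)
Wall sequence: RTL

1. t=1/2 → R at (8,7/2); v=(-2,3)
2. t=3/2 → T at (5,8); v=(-2,-3)
3. t=5/2 → L at (0,1/2); v=(2,-3)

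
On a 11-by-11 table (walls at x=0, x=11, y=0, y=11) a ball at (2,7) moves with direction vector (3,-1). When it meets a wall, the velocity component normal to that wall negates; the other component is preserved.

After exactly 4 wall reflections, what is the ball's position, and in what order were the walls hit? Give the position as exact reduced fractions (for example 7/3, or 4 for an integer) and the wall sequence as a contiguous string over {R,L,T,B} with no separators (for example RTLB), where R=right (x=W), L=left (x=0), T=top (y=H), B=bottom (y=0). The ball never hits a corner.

1. t=3 → R at (11,4); v=(-3,-1)
2. t=11/3 → L at (0,1/3); v=(3,-1)
3. t=1/3 → B at (1,0); v=(3,1)
4. t=10/3 → R at (11,10/3); v=(-3,1)

Final position: (11,10/3)
Wall sequence: RLBR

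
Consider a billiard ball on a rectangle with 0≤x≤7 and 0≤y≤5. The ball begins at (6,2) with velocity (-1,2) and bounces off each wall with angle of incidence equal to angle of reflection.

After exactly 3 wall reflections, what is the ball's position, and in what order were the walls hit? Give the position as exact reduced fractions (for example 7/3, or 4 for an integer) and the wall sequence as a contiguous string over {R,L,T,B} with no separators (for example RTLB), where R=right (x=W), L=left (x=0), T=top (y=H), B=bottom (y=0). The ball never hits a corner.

Final position: (0,4)
Wall sequence: TBL

1. t=3/2 → T at (9/2,5); v=(-1,-2)
2. t=5/2 → B at (2,0); v=(-1,2)
3. t=2 → L at (0,4); v=(1,2)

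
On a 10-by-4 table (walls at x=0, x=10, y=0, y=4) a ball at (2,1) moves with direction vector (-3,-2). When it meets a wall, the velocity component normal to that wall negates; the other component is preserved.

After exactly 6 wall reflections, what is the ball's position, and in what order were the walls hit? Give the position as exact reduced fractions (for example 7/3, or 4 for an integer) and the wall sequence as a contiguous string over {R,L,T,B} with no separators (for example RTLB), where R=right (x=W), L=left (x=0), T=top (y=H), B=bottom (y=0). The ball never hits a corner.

Final position: (5/2,4)
Wall sequence: BLTRBT

1. t=1/2 → B at (1/2,0); v=(-3,2)
2. t=1/6 → L at (0,1/3); v=(3,2)
3. t=11/6 → T at (11/2,4); v=(3,-2)
4. t=3/2 → R at (10,1); v=(-3,-2)
5. t=1/2 → B at (17/2,0); v=(-3,2)
6. t=2 → T at (5/2,4); v=(-3,-2)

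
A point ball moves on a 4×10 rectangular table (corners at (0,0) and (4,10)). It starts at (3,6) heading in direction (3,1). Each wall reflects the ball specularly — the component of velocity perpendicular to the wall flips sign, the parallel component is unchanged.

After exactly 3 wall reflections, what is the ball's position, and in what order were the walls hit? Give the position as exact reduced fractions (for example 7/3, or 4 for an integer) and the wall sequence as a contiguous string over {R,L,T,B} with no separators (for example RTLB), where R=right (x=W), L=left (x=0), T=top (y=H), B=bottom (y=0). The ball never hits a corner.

1. t=1/3 → R at (4,19/3); v=(-3,1)
2. t=4/3 → L at (0,23/3); v=(3,1)
3. t=4/3 → R at (4,9); v=(-3,1)

Final position: (4,9)
Wall sequence: RLR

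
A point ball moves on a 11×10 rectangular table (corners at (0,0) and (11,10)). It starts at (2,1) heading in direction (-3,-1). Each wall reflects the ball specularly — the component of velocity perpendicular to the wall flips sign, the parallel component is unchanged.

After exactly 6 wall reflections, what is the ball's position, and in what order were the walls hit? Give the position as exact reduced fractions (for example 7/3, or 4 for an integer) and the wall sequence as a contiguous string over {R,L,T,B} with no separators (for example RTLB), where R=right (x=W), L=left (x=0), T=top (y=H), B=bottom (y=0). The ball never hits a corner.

Final position: (11,28/3)
Wall sequence: LBRLTR

1. t=2/3 → L at (0,1/3); v=(3,-1)
2. t=1/3 → B at (1,0); v=(3,1)
3. t=10/3 → R at (11,10/3); v=(-3,1)
4. t=11/3 → L at (0,7); v=(3,1)
5. t=3 → T at (9,10); v=(3,-1)
6. t=2/3 → R at (11,28/3); v=(-3,-1)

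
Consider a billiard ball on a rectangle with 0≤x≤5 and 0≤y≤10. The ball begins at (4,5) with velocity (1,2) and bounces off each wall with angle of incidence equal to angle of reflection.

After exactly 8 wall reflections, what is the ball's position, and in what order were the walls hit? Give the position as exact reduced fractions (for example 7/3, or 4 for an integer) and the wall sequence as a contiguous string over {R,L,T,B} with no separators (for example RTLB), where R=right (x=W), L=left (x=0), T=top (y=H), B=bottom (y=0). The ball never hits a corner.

1. t=1 → R at (5,7); v=(-1,2)
2. t=3/2 → T at (7/2,10); v=(-1,-2)
3. t=7/2 → L at (0,3); v=(1,-2)
4. t=3/2 → B at (3/2,0); v=(1,2)
5. t=7/2 → R at (5,7); v=(-1,2)
6. t=3/2 → T at (7/2,10); v=(-1,-2)
7. t=7/2 → L at (0,3); v=(1,-2)
8. t=3/2 → B at (3/2,0); v=(1,2)

Final position: (3/2,0)
Wall sequence: RTLBRTLB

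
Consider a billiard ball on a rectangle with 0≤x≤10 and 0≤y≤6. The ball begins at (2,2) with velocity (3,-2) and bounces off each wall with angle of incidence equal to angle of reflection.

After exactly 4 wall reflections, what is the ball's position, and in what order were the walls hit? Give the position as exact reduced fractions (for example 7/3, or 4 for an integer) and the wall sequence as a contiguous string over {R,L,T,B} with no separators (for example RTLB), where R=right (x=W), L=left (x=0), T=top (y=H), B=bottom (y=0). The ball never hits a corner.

1. t=1 → B at (5,0); v=(3,2)
2. t=5/3 → R at (10,10/3); v=(-3,2)
3. t=4/3 → T at (6,6); v=(-3,-2)
4. t=2 → L at (0,2); v=(3,-2)

Final position: (0,2)
Wall sequence: BRTL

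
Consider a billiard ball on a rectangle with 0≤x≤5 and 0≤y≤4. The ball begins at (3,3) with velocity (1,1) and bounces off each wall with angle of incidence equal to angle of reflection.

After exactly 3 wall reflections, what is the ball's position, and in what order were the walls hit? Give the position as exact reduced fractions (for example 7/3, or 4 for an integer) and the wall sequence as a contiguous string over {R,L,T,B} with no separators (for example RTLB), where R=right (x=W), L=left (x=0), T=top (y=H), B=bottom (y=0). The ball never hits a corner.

Final position: (2,0)
Wall sequence: TRB

1. t=1 → T at (4,4); v=(1,-1)
2. t=1 → R at (5,3); v=(-1,-1)
3. t=3 → B at (2,0); v=(-1,1)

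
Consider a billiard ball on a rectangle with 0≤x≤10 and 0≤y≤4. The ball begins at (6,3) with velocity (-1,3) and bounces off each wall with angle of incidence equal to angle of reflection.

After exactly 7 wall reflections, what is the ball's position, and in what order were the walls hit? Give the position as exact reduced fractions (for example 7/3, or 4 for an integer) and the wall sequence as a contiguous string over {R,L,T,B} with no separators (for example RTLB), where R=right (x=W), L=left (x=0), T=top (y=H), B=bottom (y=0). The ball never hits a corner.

1. t=1/3 → T at (17/3,4); v=(-1,-3)
2. t=4/3 → B at (13/3,0); v=(-1,3)
3. t=4/3 → T at (3,4); v=(-1,-3)
4. t=4/3 → B at (5/3,0); v=(-1,3)
5. t=4/3 → T at (1/3,4); v=(-1,-3)
6. t=1/3 → L at (0,3); v=(1,-3)
7. t=1 → B at (1,0); v=(1,3)

Final position: (1,0)
Wall sequence: TBTBTLB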